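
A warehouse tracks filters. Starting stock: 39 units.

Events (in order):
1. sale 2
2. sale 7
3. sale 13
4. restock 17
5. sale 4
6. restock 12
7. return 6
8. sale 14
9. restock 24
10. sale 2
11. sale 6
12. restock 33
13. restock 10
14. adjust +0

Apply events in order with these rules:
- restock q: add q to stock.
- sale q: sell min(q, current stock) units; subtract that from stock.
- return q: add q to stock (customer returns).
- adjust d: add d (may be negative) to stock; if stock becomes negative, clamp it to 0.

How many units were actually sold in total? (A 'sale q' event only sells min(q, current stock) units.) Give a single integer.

Processing events:
Start: stock = 39
  Event 1 (sale 2): sell min(2,39)=2. stock: 39 - 2 = 37. total_sold = 2
  Event 2 (sale 7): sell min(7,37)=7. stock: 37 - 7 = 30. total_sold = 9
  Event 3 (sale 13): sell min(13,30)=13. stock: 30 - 13 = 17. total_sold = 22
  Event 4 (restock 17): 17 + 17 = 34
  Event 5 (sale 4): sell min(4,34)=4. stock: 34 - 4 = 30. total_sold = 26
  Event 6 (restock 12): 30 + 12 = 42
  Event 7 (return 6): 42 + 6 = 48
  Event 8 (sale 14): sell min(14,48)=14. stock: 48 - 14 = 34. total_sold = 40
  Event 9 (restock 24): 34 + 24 = 58
  Event 10 (sale 2): sell min(2,58)=2. stock: 58 - 2 = 56. total_sold = 42
  Event 11 (sale 6): sell min(6,56)=6. stock: 56 - 6 = 50. total_sold = 48
  Event 12 (restock 33): 50 + 33 = 83
  Event 13 (restock 10): 83 + 10 = 93
  Event 14 (adjust +0): 93 + 0 = 93
Final: stock = 93, total_sold = 48

Answer: 48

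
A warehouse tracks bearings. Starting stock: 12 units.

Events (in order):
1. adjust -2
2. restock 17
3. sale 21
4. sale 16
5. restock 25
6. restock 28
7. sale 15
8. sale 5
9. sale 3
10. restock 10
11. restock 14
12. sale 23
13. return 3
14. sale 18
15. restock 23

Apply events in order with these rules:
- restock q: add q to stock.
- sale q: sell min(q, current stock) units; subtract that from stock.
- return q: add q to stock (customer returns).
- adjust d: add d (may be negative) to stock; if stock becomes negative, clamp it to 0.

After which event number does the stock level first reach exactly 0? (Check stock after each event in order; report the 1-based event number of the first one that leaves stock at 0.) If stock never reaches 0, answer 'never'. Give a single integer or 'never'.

Processing events:
Start: stock = 12
  Event 1 (adjust -2): 12 + -2 = 10
  Event 2 (restock 17): 10 + 17 = 27
  Event 3 (sale 21): sell min(21,27)=21. stock: 27 - 21 = 6. total_sold = 21
  Event 4 (sale 16): sell min(16,6)=6. stock: 6 - 6 = 0. total_sold = 27
  Event 5 (restock 25): 0 + 25 = 25
  Event 6 (restock 28): 25 + 28 = 53
  Event 7 (sale 15): sell min(15,53)=15. stock: 53 - 15 = 38. total_sold = 42
  Event 8 (sale 5): sell min(5,38)=5. stock: 38 - 5 = 33. total_sold = 47
  Event 9 (sale 3): sell min(3,33)=3. stock: 33 - 3 = 30. total_sold = 50
  Event 10 (restock 10): 30 + 10 = 40
  Event 11 (restock 14): 40 + 14 = 54
  Event 12 (sale 23): sell min(23,54)=23. stock: 54 - 23 = 31. total_sold = 73
  Event 13 (return 3): 31 + 3 = 34
  Event 14 (sale 18): sell min(18,34)=18. stock: 34 - 18 = 16. total_sold = 91
  Event 15 (restock 23): 16 + 23 = 39
Final: stock = 39, total_sold = 91

First zero at event 4.

Answer: 4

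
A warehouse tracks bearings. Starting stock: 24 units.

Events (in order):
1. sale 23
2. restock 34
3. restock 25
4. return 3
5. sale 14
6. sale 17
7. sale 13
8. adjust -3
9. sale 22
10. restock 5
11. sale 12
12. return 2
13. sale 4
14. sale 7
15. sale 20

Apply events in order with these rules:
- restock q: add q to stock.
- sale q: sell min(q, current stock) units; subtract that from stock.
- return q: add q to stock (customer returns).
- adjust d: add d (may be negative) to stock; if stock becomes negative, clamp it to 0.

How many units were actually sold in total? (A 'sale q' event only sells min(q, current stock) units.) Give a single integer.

Answer: 90

Derivation:
Processing events:
Start: stock = 24
  Event 1 (sale 23): sell min(23,24)=23. stock: 24 - 23 = 1. total_sold = 23
  Event 2 (restock 34): 1 + 34 = 35
  Event 3 (restock 25): 35 + 25 = 60
  Event 4 (return 3): 60 + 3 = 63
  Event 5 (sale 14): sell min(14,63)=14. stock: 63 - 14 = 49. total_sold = 37
  Event 6 (sale 17): sell min(17,49)=17. stock: 49 - 17 = 32. total_sold = 54
  Event 7 (sale 13): sell min(13,32)=13. stock: 32 - 13 = 19. total_sold = 67
  Event 8 (adjust -3): 19 + -3 = 16
  Event 9 (sale 22): sell min(22,16)=16. stock: 16 - 16 = 0. total_sold = 83
  Event 10 (restock 5): 0 + 5 = 5
  Event 11 (sale 12): sell min(12,5)=5. stock: 5 - 5 = 0. total_sold = 88
  Event 12 (return 2): 0 + 2 = 2
  Event 13 (sale 4): sell min(4,2)=2. stock: 2 - 2 = 0. total_sold = 90
  Event 14 (sale 7): sell min(7,0)=0. stock: 0 - 0 = 0. total_sold = 90
  Event 15 (sale 20): sell min(20,0)=0. stock: 0 - 0 = 0. total_sold = 90
Final: stock = 0, total_sold = 90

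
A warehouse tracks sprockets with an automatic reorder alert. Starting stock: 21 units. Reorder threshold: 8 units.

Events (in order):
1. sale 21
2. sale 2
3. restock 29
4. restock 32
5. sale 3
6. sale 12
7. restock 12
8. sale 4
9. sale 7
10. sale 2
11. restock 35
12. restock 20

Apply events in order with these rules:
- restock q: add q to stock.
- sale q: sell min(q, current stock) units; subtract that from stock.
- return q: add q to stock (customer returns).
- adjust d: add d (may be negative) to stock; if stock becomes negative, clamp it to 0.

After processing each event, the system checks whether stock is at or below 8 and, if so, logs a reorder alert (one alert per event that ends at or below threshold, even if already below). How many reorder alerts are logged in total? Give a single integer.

Answer: 2

Derivation:
Processing events:
Start: stock = 21
  Event 1 (sale 21): sell min(21,21)=21. stock: 21 - 21 = 0. total_sold = 21
  Event 2 (sale 2): sell min(2,0)=0. stock: 0 - 0 = 0. total_sold = 21
  Event 3 (restock 29): 0 + 29 = 29
  Event 4 (restock 32): 29 + 32 = 61
  Event 5 (sale 3): sell min(3,61)=3. stock: 61 - 3 = 58. total_sold = 24
  Event 6 (sale 12): sell min(12,58)=12. stock: 58 - 12 = 46. total_sold = 36
  Event 7 (restock 12): 46 + 12 = 58
  Event 8 (sale 4): sell min(4,58)=4. stock: 58 - 4 = 54. total_sold = 40
  Event 9 (sale 7): sell min(7,54)=7. stock: 54 - 7 = 47. total_sold = 47
  Event 10 (sale 2): sell min(2,47)=2. stock: 47 - 2 = 45. total_sold = 49
  Event 11 (restock 35): 45 + 35 = 80
  Event 12 (restock 20): 80 + 20 = 100
Final: stock = 100, total_sold = 49

Checking against threshold 8:
  After event 1: stock=0 <= 8 -> ALERT
  After event 2: stock=0 <= 8 -> ALERT
  After event 3: stock=29 > 8
  After event 4: stock=61 > 8
  After event 5: stock=58 > 8
  After event 6: stock=46 > 8
  After event 7: stock=58 > 8
  After event 8: stock=54 > 8
  After event 9: stock=47 > 8
  After event 10: stock=45 > 8
  After event 11: stock=80 > 8
  After event 12: stock=100 > 8
Alert events: [1, 2]. Count = 2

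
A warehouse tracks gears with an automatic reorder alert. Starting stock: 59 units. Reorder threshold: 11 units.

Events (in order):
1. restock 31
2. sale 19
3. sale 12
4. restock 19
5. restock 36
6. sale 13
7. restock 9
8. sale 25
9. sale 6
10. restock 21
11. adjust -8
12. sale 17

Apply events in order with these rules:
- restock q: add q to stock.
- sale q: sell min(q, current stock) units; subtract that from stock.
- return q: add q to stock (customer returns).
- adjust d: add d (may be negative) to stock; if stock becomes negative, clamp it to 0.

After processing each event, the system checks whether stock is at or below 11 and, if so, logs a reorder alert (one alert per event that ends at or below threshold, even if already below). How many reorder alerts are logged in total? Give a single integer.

Answer: 0

Derivation:
Processing events:
Start: stock = 59
  Event 1 (restock 31): 59 + 31 = 90
  Event 2 (sale 19): sell min(19,90)=19. stock: 90 - 19 = 71. total_sold = 19
  Event 3 (sale 12): sell min(12,71)=12. stock: 71 - 12 = 59. total_sold = 31
  Event 4 (restock 19): 59 + 19 = 78
  Event 5 (restock 36): 78 + 36 = 114
  Event 6 (sale 13): sell min(13,114)=13. stock: 114 - 13 = 101. total_sold = 44
  Event 7 (restock 9): 101 + 9 = 110
  Event 8 (sale 25): sell min(25,110)=25. stock: 110 - 25 = 85. total_sold = 69
  Event 9 (sale 6): sell min(6,85)=6. stock: 85 - 6 = 79. total_sold = 75
  Event 10 (restock 21): 79 + 21 = 100
  Event 11 (adjust -8): 100 + -8 = 92
  Event 12 (sale 17): sell min(17,92)=17. stock: 92 - 17 = 75. total_sold = 92
Final: stock = 75, total_sold = 92

Checking against threshold 11:
  After event 1: stock=90 > 11
  After event 2: stock=71 > 11
  After event 3: stock=59 > 11
  After event 4: stock=78 > 11
  After event 5: stock=114 > 11
  After event 6: stock=101 > 11
  After event 7: stock=110 > 11
  After event 8: stock=85 > 11
  After event 9: stock=79 > 11
  After event 10: stock=100 > 11
  After event 11: stock=92 > 11
  After event 12: stock=75 > 11
Alert events: []. Count = 0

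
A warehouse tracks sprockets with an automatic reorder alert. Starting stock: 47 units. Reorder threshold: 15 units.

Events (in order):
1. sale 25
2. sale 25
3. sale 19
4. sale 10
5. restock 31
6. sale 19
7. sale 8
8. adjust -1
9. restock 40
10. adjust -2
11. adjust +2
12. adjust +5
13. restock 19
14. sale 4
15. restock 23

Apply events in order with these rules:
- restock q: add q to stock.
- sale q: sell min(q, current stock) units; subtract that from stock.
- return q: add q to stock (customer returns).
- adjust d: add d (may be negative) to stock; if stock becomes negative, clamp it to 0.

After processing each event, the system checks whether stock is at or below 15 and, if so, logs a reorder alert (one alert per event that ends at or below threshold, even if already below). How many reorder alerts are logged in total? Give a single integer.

Processing events:
Start: stock = 47
  Event 1 (sale 25): sell min(25,47)=25. stock: 47 - 25 = 22. total_sold = 25
  Event 2 (sale 25): sell min(25,22)=22. stock: 22 - 22 = 0. total_sold = 47
  Event 3 (sale 19): sell min(19,0)=0. stock: 0 - 0 = 0. total_sold = 47
  Event 4 (sale 10): sell min(10,0)=0. stock: 0 - 0 = 0. total_sold = 47
  Event 5 (restock 31): 0 + 31 = 31
  Event 6 (sale 19): sell min(19,31)=19. stock: 31 - 19 = 12. total_sold = 66
  Event 7 (sale 8): sell min(8,12)=8. stock: 12 - 8 = 4. total_sold = 74
  Event 8 (adjust -1): 4 + -1 = 3
  Event 9 (restock 40): 3 + 40 = 43
  Event 10 (adjust -2): 43 + -2 = 41
  Event 11 (adjust +2): 41 + 2 = 43
  Event 12 (adjust +5): 43 + 5 = 48
  Event 13 (restock 19): 48 + 19 = 67
  Event 14 (sale 4): sell min(4,67)=4. stock: 67 - 4 = 63. total_sold = 78
  Event 15 (restock 23): 63 + 23 = 86
Final: stock = 86, total_sold = 78

Checking against threshold 15:
  After event 1: stock=22 > 15
  After event 2: stock=0 <= 15 -> ALERT
  After event 3: stock=0 <= 15 -> ALERT
  After event 4: stock=0 <= 15 -> ALERT
  After event 5: stock=31 > 15
  After event 6: stock=12 <= 15 -> ALERT
  After event 7: stock=4 <= 15 -> ALERT
  After event 8: stock=3 <= 15 -> ALERT
  After event 9: stock=43 > 15
  After event 10: stock=41 > 15
  After event 11: stock=43 > 15
  After event 12: stock=48 > 15
  After event 13: stock=67 > 15
  After event 14: stock=63 > 15
  After event 15: stock=86 > 15
Alert events: [2, 3, 4, 6, 7, 8]. Count = 6

Answer: 6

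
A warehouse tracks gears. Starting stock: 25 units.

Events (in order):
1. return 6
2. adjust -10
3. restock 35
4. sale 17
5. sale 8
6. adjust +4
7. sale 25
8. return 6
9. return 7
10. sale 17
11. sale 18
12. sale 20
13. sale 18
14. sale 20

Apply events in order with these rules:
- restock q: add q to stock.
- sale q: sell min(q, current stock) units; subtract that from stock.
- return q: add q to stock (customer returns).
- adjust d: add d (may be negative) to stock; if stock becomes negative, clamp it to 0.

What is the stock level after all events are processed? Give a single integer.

Answer: 0

Derivation:
Processing events:
Start: stock = 25
  Event 1 (return 6): 25 + 6 = 31
  Event 2 (adjust -10): 31 + -10 = 21
  Event 3 (restock 35): 21 + 35 = 56
  Event 4 (sale 17): sell min(17,56)=17. stock: 56 - 17 = 39. total_sold = 17
  Event 5 (sale 8): sell min(8,39)=8. stock: 39 - 8 = 31. total_sold = 25
  Event 6 (adjust +4): 31 + 4 = 35
  Event 7 (sale 25): sell min(25,35)=25. stock: 35 - 25 = 10. total_sold = 50
  Event 8 (return 6): 10 + 6 = 16
  Event 9 (return 7): 16 + 7 = 23
  Event 10 (sale 17): sell min(17,23)=17. stock: 23 - 17 = 6. total_sold = 67
  Event 11 (sale 18): sell min(18,6)=6. stock: 6 - 6 = 0. total_sold = 73
  Event 12 (sale 20): sell min(20,0)=0. stock: 0 - 0 = 0. total_sold = 73
  Event 13 (sale 18): sell min(18,0)=0. stock: 0 - 0 = 0. total_sold = 73
  Event 14 (sale 20): sell min(20,0)=0. stock: 0 - 0 = 0. total_sold = 73
Final: stock = 0, total_sold = 73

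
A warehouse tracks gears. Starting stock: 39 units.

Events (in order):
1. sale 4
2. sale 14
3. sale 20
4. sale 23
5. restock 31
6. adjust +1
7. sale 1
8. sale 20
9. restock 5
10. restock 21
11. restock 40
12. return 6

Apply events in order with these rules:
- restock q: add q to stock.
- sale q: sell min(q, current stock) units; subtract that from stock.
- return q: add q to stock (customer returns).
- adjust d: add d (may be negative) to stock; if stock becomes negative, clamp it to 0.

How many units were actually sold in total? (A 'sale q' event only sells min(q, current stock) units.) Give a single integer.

Processing events:
Start: stock = 39
  Event 1 (sale 4): sell min(4,39)=4. stock: 39 - 4 = 35. total_sold = 4
  Event 2 (sale 14): sell min(14,35)=14. stock: 35 - 14 = 21. total_sold = 18
  Event 3 (sale 20): sell min(20,21)=20. stock: 21 - 20 = 1. total_sold = 38
  Event 4 (sale 23): sell min(23,1)=1. stock: 1 - 1 = 0. total_sold = 39
  Event 5 (restock 31): 0 + 31 = 31
  Event 6 (adjust +1): 31 + 1 = 32
  Event 7 (sale 1): sell min(1,32)=1. stock: 32 - 1 = 31. total_sold = 40
  Event 8 (sale 20): sell min(20,31)=20. stock: 31 - 20 = 11. total_sold = 60
  Event 9 (restock 5): 11 + 5 = 16
  Event 10 (restock 21): 16 + 21 = 37
  Event 11 (restock 40): 37 + 40 = 77
  Event 12 (return 6): 77 + 6 = 83
Final: stock = 83, total_sold = 60

Answer: 60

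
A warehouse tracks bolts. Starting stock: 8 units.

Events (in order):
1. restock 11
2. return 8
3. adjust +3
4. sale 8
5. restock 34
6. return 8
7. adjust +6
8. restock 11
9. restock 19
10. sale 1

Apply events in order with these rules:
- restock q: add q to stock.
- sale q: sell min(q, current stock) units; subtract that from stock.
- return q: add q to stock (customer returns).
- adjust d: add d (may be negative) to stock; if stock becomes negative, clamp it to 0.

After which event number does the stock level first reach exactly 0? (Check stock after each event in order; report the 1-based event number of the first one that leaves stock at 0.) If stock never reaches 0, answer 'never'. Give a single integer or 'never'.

Answer: never

Derivation:
Processing events:
Start: stock = 8
  Event 1 (restock 11): 8 + 11 = 19
  Event 2 (return 8): 19 + 8 = 27
  Event 3 (adjust +3): 27 + 3 = 30
  Event 4 (sale 8): sell min(8,30)=8. stock: 30 - 8 = 22. total_sold = 8
  Event 5 (restock 34): 22 + 34 = 56
  Event 6 (return 8): 56 + 8 = 64
  Event 7 (adjust +6): 64 + 6 = 70
  Event 8 (restock 11): 70 + 11 = 81
  Event 9 (restock 19): 81 + 19 = 100
  Event 10 (sale 1): sell min(1,100)=1. stock: 100 - 1 = 99. total_sold = 9
Final: stock = 99, total_sold = 9

Stock never reaches 0.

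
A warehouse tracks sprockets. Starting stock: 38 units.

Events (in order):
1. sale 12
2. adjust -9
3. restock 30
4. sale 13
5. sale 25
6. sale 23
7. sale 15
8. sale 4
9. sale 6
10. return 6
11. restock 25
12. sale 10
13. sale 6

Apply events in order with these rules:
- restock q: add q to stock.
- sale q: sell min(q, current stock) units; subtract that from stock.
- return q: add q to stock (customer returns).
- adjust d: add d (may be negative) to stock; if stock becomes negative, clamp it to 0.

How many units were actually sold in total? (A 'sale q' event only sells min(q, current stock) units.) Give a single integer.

Processing events:
Start: stock = 38
  Event 1 (sale 12): sell min(12,38)=12. stock: 38 - 12 = 26. total_sold = 12
  Event 2 (adjust -9): 26 + -9 = 17
  Event 3 (restock 30): 17 + 30 = 47
  Event 4 (sale 13): sell min(13,47)=13. stock: 47 - 13 = 34. total_sold = 25
  Event 5 (sale 25): sell min(25,34)=25. stock: 34 - 25 = 9. total_sold = 50
  Event 6 (sale 23): sell min(23,9)=9. stock: 9 - 9 = 0. total_sold = 59
  Event 7 (sale 15): sell min(15,0)=0. stock: 0 - 0 = 0. total_sold = 59
  Event 8 (sale 4): sell min(4,0)=0. stock: 0 - 0 = 0. total_sold = 59
  Event 9 (sale 6): sell min(6,0)=0. stock: 0 - 0 = 0. total_sold = 59
  Event 10 (return 6): 0 + 6 = 6
  Event 11 (restock 25): 6 + 25 = 31
  Event 12 (sale 10): sell min(10,31)=10. stock: 31 - 10 = 21. total_sold = 69
  Event 13 (sale 6): sell min(6,21)=6. stock: 21 - 6 = 15. total_sold = 75
Final: stock = 15, total_sold = 75

Answer: 75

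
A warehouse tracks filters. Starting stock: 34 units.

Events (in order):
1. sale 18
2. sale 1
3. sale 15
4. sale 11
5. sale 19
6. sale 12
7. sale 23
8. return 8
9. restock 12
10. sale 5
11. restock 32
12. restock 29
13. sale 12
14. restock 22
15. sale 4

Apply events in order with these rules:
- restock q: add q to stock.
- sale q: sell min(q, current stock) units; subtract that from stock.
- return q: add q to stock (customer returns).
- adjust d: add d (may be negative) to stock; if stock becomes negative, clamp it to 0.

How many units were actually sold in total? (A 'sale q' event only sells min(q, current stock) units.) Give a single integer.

Answer: 55

Derivation:
Processing events:
Start: stock = 34
  Event 1 (sale 18): sell min(18,34)=18. stock: 34 - 18 = 16. total_sold = 18
  Event 2 (sale 1): sell min(1,16)=1. stock: 16 - 1 = 15. total_sold = 19
  Event 3 (sale 15): sell min(15,15)=15. stock: 15 - 15 = 0. total_sold = 34
  Event 4 (sale 11): sell min(11,0)=0. stock: 0 - 0 = 0. total_sold = 34
  Event 5 (sale 19): sell min(19,0)=0. stock: 0 - 0 = 0. total_sold = 34
  Event 6 (sale 12): sell min(12,0)=0. stock: 0 - 0 = 0. total_sold = 34
  Event 7 (sale 23): sell min(23,0)=0. stock: 0 - 0 = 0. total_sold = 34
  Event 8 (return 8): 0 + 8 = 8
  Event 9 (restock 12): 8 + 12 = 20
  Event 10 (sale 5): sell min(5,20)=5. stock: 20 - 5 = 15. total_sold = 39
  Event 11 (restock 32): 15 + 32 = 47
  Event 12 (restock 29): 47 + 29 = 76
  Event 13 (sale 12): sell min(12,76)=12. stock: 76 - 12 = 64. total_sold = 51
  Event 14 (restock 22): 64 + 22 = 86
  Event 15 (sale 4): sell min(4,86)=4. stock: 86 - 4 = 82. total_sold = 55
Final: stock = 82, total_sold = 55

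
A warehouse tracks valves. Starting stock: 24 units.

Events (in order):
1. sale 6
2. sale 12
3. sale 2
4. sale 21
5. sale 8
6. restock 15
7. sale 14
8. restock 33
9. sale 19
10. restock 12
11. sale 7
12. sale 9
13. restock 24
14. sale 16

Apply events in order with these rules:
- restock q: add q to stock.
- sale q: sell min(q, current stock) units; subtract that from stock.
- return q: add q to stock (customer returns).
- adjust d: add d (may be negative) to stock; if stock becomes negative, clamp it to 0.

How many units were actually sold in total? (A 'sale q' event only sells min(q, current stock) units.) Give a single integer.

Processing events:
Start: stock = 24
  Event 1 (sale 6): sell min(6,24)=6. stock: 24 - 6 = 18. total_sold = 6
  Event 2 (sale 12): sell min(12,18)=12. stock: 18 - 12 = 6. total_sold = 18
  Event 3 (sale 2): sell min(2,6)=2. stock: 6 - 2 = 4. total_sold = 20
  Event 4 (sale 21): sell min(21,4)=4. stock: 4 - 4 = 0. total_sold = 24
  Event 5 (sale 8): sell min(8,0)=0. stock: 0 - 0 = 0. total_sold = 24
  Event 6 (restock 15): 0 + 15 = 15
  Event 7 (sale 14): sell min(14,15)=14. stock: 15 - 14 = 1. total_sold = 38
  Event 8 (restock 33): 1 + 33 = 34
  Event 9 (sale 19): sell min(19,34)=19. stock: 34 - 19 = 15. total_sold = 57
  Event 10 (restock 12): 15 + 12 = 27
  Event 11 (sale 7): sell min(7,27)=7. stock: 27 - 7 = 20. total_sold = 64
  Event 12 (sale 9): sell min(9,20)=9. stock: 20 - 9 = 11. total_sold = 73
  Event 13 (restock 24): 11 + 24 = 35
  Event 14 (sale 16): sell min(16,35)=16. stock: 35 - 16 = 19. total_sold = 89
Final: stock = 19, total_sold = 89

Answer: 89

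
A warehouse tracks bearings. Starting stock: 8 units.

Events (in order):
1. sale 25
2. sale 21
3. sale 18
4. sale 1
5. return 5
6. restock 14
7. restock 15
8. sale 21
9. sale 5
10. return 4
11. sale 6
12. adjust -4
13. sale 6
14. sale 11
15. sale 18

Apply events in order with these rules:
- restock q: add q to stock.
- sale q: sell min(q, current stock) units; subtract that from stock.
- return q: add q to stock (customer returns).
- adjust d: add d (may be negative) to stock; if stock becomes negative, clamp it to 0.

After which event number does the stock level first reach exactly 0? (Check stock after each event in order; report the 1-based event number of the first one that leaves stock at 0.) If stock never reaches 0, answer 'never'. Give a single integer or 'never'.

Processing events:
Start: stock = 8
  Event 1 (sale 25): sell min(25,8)=8. stock: 8 - 8 = 0. total_sold = 8
  Event 2 (sale 21): sell min(21,0)=0. stock: 0 - 0 = 0. total_sold = 8
  Event 3 (sale 18): sell min(18,0)=0. stock: 0 - 0 = 0. total_sold = 8
  Event 4 (sale 1): sell min(1,0)=0. stock: 0 - 0 = 0. total_sold = 8
  Event 5 (return 5): 0 + 5 = 5
  Event 6 (restock 14): 5 + 14 = 19
  Event 7 (restock 15): 19 + 15 = 34
  Event 8 (sale 21): sell min(21,34)=21. stock: 34 - 21 = 13. total_sold = 29
  Event 9 (sale 5): sell min(5,13)=5. stock: 13 - 5 = 8. total_sold = 34
  Event 10 (return 4): 8 + 4 = 12
  Event 11 (sale 6): sell min(6,12)=6. stock: 12 - 6 = 6. total_sold = 40
  Event 12 (adjust -4): 6 + -4 = 2
  Event 13 (sale 6): sell min(6,2)=2. stock: 2 - 2 = 0. total_sold = 42
  Event 14 (sale 11): sell min(11,0)=0. stock: 0 - 0 = 0. total_sold = 42
  Event 15 (sale 18): sell min(18,0)=0. stock: 0 - 0 = 0. total_sold = 42
Final: stock = 0, total_sold = 42

First zero at event 1.

Answer: 1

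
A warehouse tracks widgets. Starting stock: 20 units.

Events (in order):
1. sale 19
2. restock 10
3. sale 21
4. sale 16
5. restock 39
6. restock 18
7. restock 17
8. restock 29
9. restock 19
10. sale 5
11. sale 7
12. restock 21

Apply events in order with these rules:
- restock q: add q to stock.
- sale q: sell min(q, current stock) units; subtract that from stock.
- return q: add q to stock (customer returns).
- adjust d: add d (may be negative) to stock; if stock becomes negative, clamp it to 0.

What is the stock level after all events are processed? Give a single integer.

Answer: 131

Derivation:
Processing events:
Start: stock = 20
  Event 1 (sale 19): sell min(19,20)=19. stock: 20 - 19 = 1. total_sold = 19
  Event 2 (restock 10): 1 + 10 = 11
  Event 3 (sale 21): sell min(21,11)=11. stock: 11 - 11 = 0. total_sold = 30
  Event 4 (sale 16): sell min(16,0)=0. stock: 0 - 0 = 0. total_sold = 30
  Event 5 (restock 39): 0 + 39 = 39
  Event 6 (restock 18): 39 + 18 = 57
  Event 7 (restock 17): 57 + 17 = 74
  Event 8 (restock 29): 74 + 29 = 103
  Event 9 (restock 19): 103 + 19 = 122
  Event 10 (sale 5): sell min(5,122)=5. stock: 122 - 5 = 117. total_sold = 35
  Event 11 (sale 7): sell min(7,117)=7. stock: 117 - 7 = 110. total_sold = 42
  Event 12 (restock 21): 110 + 21 = 131
Final: stock = 131, total_sold = 42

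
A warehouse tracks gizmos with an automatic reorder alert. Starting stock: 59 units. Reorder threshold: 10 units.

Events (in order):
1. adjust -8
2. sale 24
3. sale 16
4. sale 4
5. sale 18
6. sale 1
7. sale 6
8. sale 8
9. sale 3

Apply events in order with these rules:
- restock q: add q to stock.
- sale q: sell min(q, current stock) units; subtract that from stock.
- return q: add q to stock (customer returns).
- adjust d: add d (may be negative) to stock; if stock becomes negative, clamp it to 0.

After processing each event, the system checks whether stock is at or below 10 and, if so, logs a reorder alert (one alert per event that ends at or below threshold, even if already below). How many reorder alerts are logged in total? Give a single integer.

Answer: 6

Derivation:
Processing events:
Start: stock = 59
  Event 1 (adjust -8): 59 + -8 = 51
  Event 2 (sale 24): sell min(24,51)=24. stock: 51 - 24 = 27. total_sold = 24
  Event 3 (sale 16): sell min(16,27)=16. stock: 27 - 16 = 11. total_sold = 40
  Event 4 (sale 4): sell min(4,11)=4. stock: 11 - 4 = 7. total_sold = 44
  Event 5 (sale 18): sell min(18,7)=7. stock: 7 - 7 = 0. total_sold = 51
  Event 6 (sale 1): sell min(1,0)=0. stock: 0 - 0 = 0. total_sold = 51
  Event 7 (sale 6): sell min(6,0)=0. stock: 0 - 0 = 0. total_sold = 51
  Event 8 (sale 8): sell min(8,0)=0. stock: 0 - 0 = 0. total_sold = 51
  Event 9 (sale 3): sell min(3,0)=0. stock: 0 - 0 = 0. total_sold = 51
Final: stock = 0, total_sold = 51

Checking against threshold 10:
  After event 1: stock=51 > 10
  After event 2: stock=27 > 10
  After event 3: stock=11 > 10
  After event 4: stock=7 <= 10 -> ALERT
  After event 5: stock=0 <= 10 -> ALERT
  After event 6: stock=0 <= 10 -> ALERT
  After event 7: stock=0 <= 10 -> ALERT
  After event 8: stock=0 <= 10 -> ALERT
  After event 9: stock=0 <= 10 -> ALERT
Alert events: [4, 5, 6, 7, 8, 9]. Count = 6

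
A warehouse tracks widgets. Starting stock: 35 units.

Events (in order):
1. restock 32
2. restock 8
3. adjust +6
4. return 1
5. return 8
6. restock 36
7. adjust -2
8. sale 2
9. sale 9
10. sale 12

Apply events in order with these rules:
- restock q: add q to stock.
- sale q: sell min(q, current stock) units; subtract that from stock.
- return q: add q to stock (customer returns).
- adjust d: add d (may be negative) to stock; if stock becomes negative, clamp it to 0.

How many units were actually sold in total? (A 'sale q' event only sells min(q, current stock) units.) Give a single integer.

Answer: 23

Derivation:
Processing events:
Start: stock = 35
  Event 1 (restock 32): 35 + 32 = 67
  Event 2 (restock 8): 67 + 8 = 75
  Event 3 (adjust +6): 75 + 6 = 81
  Event 4 (return 1): 81 + 1 = 82
  Event 5 (return 8): 82 + 8 = 90
  Event 6 (restock 36): 90 + 36 = 126
  Event 7 (adjust -2): 126 + -2 = 124
  Event 8 (sale 2): sell min(2,124)=2. stock: 124 - 2 = 122. total_sold = 2
  Event 9 (sale 9): sell min(9,122)=9. stock: 122 - 9 = 113. total_sold = 11
  Event 10 (sale 12): sell min(12,113)=12. stock: 113 - 12 = 101. total_sold = 23
Final: stock = 101, total_sold = 23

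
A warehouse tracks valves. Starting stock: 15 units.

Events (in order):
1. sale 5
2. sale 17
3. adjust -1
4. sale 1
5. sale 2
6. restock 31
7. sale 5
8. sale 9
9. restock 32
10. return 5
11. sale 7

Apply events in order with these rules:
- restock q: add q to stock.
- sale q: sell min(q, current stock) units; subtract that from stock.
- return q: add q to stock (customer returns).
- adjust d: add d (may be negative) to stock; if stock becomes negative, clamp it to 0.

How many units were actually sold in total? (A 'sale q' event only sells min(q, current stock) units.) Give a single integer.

Processing events:
Start: stock = 15
  Event 1 (sale 5): sell min(5,15)=5. stock: 15 - 5 = 10. total_sold = 5
  Event 2 (sale 17): sell min(17,10)=10. stock: 10 - 10 = 0. total_sold = 15
  Event 3 (adjust -1): 0 + -1 = 0 (clamped to 0)
  Event 4 (sale 1): sell min(1,0)=0. stock: 0 - 0 = 0. total_sold = 15
  Event 5 (sale 2): sell min(2,0)=0. stock: 0 - 0 = 0. total_sold = 15
  Event 6 (restock 31): 0 + 31 = 31
  Event 7 (sale 5): sell min(5,31)=5. stock: 31 - 5 = 26. total_sold = 20
  Event 8 (sale 9): sell min(9,26)=9. stock: 26 - 9 = 17. total_sold = 29
  Event 9 (restock 32): 17 + 32 = 49
  Event 10 (return 5): 49 + 5 = 54
  Event 11 (sale 7): sell min(7,54)=7. stock: 54 - 7 = 47. total_sold = 36
Final: stock = 47, total_sold = 36

Answer: 36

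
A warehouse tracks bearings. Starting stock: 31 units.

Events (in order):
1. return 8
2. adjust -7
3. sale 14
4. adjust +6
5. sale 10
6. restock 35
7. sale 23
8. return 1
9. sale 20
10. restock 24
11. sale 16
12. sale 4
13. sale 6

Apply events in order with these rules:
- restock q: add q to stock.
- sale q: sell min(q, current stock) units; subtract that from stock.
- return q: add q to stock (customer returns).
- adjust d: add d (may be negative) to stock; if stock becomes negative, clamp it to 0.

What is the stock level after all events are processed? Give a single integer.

Processing events:
Start: stock = 31
  Event 1 (return 8): 31 + 8 = 39
  Event 2 (adjust -7): 39 + -7 = 32
  Event 3 (sale 14): sell min(14,32)=14. stock: 32 - 14 = 18. total_sold = 14
  Event 4 (adjust +6): 18 + 6 = 24
  Event 5 (sale 10): sell min(10,24)=10. stock: 24 - 10 = 14. total_sold = 24
  Event 6 (restock 35): 14 + 35 = 49
  Event 7 (sale 23): sell min(23,49)=23. stock: 49 - 23 = 26. total_sold = 47
  Event 8 (return 1): 26 + 1 = 27
  Event 9 (sale 20): sell min(20,27)=20. stock: 27 - 20 = 7. total_sold = 67
  Event 10 (restock 24): 7 + 24 = 31
  Event 11 (sale 16): sell min(16,31)=16. stock: 31 - 16 = 15. total_sold = 83
  Event 12 (sale 4): sell min(4,15)=4. stock: 15 - 4 = 11. total_sold = 87
  Event 13 (sale 6): sell min(6,11)=6. stock: 11 - 6 = 5. total_sold = 93
Final: stock = 5, total_sold = 93

Answer: 5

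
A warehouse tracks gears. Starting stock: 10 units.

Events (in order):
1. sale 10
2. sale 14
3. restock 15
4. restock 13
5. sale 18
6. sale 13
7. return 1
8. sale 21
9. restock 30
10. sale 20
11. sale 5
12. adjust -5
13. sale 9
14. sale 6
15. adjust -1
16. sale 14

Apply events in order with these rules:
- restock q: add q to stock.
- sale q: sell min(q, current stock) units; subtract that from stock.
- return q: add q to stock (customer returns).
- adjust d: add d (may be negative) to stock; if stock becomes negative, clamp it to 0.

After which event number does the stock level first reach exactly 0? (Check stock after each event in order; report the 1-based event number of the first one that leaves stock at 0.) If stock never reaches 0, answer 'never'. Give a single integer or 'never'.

Processing events:
Start: stock = 10
  Event 1 (sale 10): sell min(10,10)=10. stock: 10 - 10 = 0. total_sold = 10
  Event 2 (sale 14): sell min(14,0)=0. stock: 0 - 0 = 0. total_sold = 10
  Event 3 (restock 15): 0 + 15 = 15
  Event 4 (restock 13): 15 + 13 = 28
  Event 5 (sale 18): sell min(18,28)=18. stock: 28 - 18 = 10. total_sold = 28
  Event 6 (sale 13): sell min(13,10)=10. stock: 10 - 10 = 0. total_sold = 38
  Event 7 (return 1): 0 + 1 = 1
  Event 8 (sale 21): sell min(21,1)=1. stock: 1 - 1 = 0. total_sold = 39
  Event 9 (restock 30): 0 + 30 = 30
  Event 10 (sale 20): sell min(20,30)=20. stock: 30 - 20 = 10. total_sold = 59
  Event 11 (sale 5): sell min(5,10)=5. stock: 10 - 5 = 5. total_sold = 64
  Event 12 (adjust -5): 5 + -5 = 0
  Event 13 (sale 9): sell min(9,0)=0. stock: 0 - 0 = 0. total_sold = 64
  Event 14 (sale 6): sell min(6,0)=0. stock: 0 - 0 = 0. total_sold = 64
  Event 15 (adjust -1): 0 + -1 = 0 (clamped to 0)
  Event 16 (sale 14): sell min(14,0)=0. stock: 0 - 0 = 0. total_sold = 64
Final: stock = 0, total_sold = 64

First zero at event 1.

Answer: 1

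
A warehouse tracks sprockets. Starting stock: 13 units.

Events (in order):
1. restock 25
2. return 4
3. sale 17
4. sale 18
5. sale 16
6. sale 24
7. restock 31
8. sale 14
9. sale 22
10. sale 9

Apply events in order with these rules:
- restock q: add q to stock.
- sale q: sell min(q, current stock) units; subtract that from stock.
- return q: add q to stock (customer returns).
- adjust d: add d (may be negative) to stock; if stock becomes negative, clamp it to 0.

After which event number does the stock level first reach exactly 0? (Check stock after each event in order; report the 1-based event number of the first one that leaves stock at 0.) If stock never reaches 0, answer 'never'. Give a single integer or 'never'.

Processing events:
Start: stock = 13
  Event 1 (restock 25): 13 + 25 = 38
  Event 2 (return 4): 38 + 4 = 42
  Event 3 (sale 17): sell min(17,42)=17. stock: 42 - 17 = 25. total_sold = 17
  Event 4 (sale 18): sell min(18,25)=18. stock: 25 - 18 = 7. total_sold = 35
  Event 5 (sale 16): sell min(16,7)=7. stock: 7 - 7 = 0. total_sold = 42
  Event 6 (sale 24): sell min(24,0)=0. stock: 0 - 0 = 0. total_sold = 42
  Event 7 (restock 31): 0 + 31 = 31
  Event 8 (sale 14): sell min(14,31)=14. stock: 31 - 14 = 17. total_sold = 56
  Event 9 (sale 22): sell min(22,17)=17. stock: 17 - 17 = 0. total_sold = 73
  Event 10 (sale 9): sell min(9,0)=0. stock: 0 - 0 = 0. total_sold = 73
Final: stock = 0, total_sold = 73

First zero at event 5.

Answer: 5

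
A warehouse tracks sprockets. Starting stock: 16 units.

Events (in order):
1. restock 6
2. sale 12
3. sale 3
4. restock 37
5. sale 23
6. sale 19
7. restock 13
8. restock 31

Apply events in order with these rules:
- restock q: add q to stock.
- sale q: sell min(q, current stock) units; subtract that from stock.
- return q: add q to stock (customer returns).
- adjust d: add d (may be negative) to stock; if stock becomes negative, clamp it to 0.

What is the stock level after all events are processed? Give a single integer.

Processing events:
Start: stock = 16
  Event 1 (restock 6): 16 + 6 = 22
  Event 2 (sale 12): sell min(12,22)=12. stock: 22 - 12 = 10. total_sold = 12
  Event 3 (sale 3): sell min(3,10)=3. stock: 10 - 3 = 7. total_sold = 15
  Event 4 (restock 37): 7 + 37 = 44
  Event 5 (sale 23): sell min(23,44)=23. stock: 44 - 23 = 21. total_sold = 38
  Event 6 (sale 19): sell min(19,21)=19. stock: 21 - 19 = 2. total_sold = 57
  Event 7 (restock 13): 2 + 13 = 15
  Event 8 (restock 31): 15 + 31 = 46
Final: stock = 46, total_sold = 57

Answer: 46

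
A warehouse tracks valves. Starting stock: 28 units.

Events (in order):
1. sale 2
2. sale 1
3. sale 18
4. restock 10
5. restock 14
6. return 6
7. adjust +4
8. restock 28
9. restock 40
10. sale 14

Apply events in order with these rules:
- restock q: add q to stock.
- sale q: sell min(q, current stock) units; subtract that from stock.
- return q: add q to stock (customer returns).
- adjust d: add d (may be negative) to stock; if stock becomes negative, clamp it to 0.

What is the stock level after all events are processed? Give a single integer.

Processing events:
Start: stock = 28
  Event 1 (sale 2): sell min(2,28)=2. stock: 28 - 2 = 26. total_sold = 2
  Event 2 (sale 1): sell min(1,26)=1. stock: 26 - 1 = 25. total_sold = 3
  Event 3 (sale 18): sell min(18,25)=18. stock: 25 - 18 = 7. total_sold = 21
  Event 4 (restock 10): 7 + 10 = 17
  Event 5 (restock 14): 17 + 14 = 31
  Event 6 (return 6): 31 + 6 = 37
  Event 7 (adjust +4): 37 + 4 = 41
  Event 8 (restock 28): 41 + 28 = 69
  Event 9 (restock 40): 69 + 40 = 109
  Event 10 (sale 14): sell min(14,109)=14. stock: 109 - 14 = 95. total_sold = 35
Final: stock = 95, total_sold = 35

Answer: 95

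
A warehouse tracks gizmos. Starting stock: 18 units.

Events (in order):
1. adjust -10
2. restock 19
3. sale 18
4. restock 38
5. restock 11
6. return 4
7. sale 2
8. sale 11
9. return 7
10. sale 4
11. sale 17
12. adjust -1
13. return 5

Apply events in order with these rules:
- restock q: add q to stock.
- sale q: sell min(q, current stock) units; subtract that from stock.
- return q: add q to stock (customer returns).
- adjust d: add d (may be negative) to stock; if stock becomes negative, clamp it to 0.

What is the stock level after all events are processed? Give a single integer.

Answer: 39

Derivation:
Processing events:
Start: stock = 18
  Event 1 (adjust -10): 18 + -10 = 8
  Event 2 (restock 19): 8 + 19 = 27
  Event 3 (sale 18): sell min(18,27)=18. stock: 27 - 18 = 9. total_sold = 18
  Event 4 (restock 38): 9 + 38 = 47
  Event 5 (restock 11): 47 + 11 = 58
  Event 6 (return 4): 58 + 4 = 62
  Event 7 (sale 2): sell min(2,62)=2. stock: 62 - 2 = 60. total_sold = 20
  Event 8 (sale 11): sell min(11,60)=11. stock: 60 - 11 = 49. total_sold = 31
  Event 9 (return 7): 49 + 7 = 56
  Event 10 (sale 4): sell min(4,56)=4. stock: 56 - 4 = 52. total_sold = 35
  Event 11 (sale 17): sell min(17,52)=17. stock: 52 - 17 = 35. total_sold = 52
  Event 12 (adjust -1): 35 + -1 = 34
  Event 13 (return 5): 34 + 5 = 39
Final: stock = 39, total_sold = 52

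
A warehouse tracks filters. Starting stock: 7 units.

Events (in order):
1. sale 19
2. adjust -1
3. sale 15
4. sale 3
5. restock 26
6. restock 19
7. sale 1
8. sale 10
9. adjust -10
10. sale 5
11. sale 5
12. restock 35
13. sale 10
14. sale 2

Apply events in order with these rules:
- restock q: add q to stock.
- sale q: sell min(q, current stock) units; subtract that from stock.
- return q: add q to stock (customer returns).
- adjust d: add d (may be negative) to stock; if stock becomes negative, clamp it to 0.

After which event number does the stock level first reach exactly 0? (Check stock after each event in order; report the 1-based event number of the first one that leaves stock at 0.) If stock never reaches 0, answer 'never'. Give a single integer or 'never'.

Answer: 1

Derivation:
Processing events:
Start: stock = 7
  Event 1 (sale 19): sell min(19,7)=7. stock: 7 - 7 = 0. total_sold = 7
  Event 2 (adjust -1): 0 + -1 = 0 (clamped to 0)
  Event 3 (sale 15): sell min(15,0)=0. stock: 0 - 0 = 0. total_sold = 7
  Event 4 (sale 3): sell min(3,0)=0. stock: 0 - 0 = 0. total_sold = 7
  Event 5 (restock 26): 0 + 26 = 26
  Event 6 (restock 19): 26 + 19 = 45
  Event 7 (sale 1): sell min(1,45)=1. stock: 45 - 1 = 44. total_sold = 8
  Event 8 (sale 10): sell min(10,44)=10. stock: 44 - 10 = 34. total_sold = 18
  Event 9 (adjust -10): 34 + -10 = 24
  Event 10 (sale 5): sell min(5,24)=5. stock: 24 - 5 = 19. total_sold = 23
  Event 11 (sale 5): sell min(5,19)=5. stock: 19 - 5 = 14. total_sold = 28
  Event 12 (restock 35): 14 + 35 = 49
  Event 13 (sale 10): sell min(10,49)=10. stock: 49 - 10 = 39. total_sold = 38
  Event 14 (sale 2): sell min(2,39)=2. stock: 39 - 2 = 37. total_sold = 40
Final: stock = 37, total_sold = 40

First zero at event 1.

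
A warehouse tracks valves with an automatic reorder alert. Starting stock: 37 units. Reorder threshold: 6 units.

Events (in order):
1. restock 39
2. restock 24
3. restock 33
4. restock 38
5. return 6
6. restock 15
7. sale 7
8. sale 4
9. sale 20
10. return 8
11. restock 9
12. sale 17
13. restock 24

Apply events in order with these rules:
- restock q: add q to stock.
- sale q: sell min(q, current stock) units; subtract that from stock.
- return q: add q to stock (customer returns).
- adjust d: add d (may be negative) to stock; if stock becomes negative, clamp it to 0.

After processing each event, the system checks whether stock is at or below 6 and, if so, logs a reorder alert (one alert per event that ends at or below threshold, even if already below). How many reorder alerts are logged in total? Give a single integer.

Processing events:
Start: stock = 37
  Event 1 (restock 39): 37 + 39 = 76
  Event 2 (restock 24): 76 + 24 = 100
  Event 3 (restock 33): 100 + 33 = 133
  Event 4 (restock 38): 133 + 38 = 171
  Event 5 (return 6): 171 + 6 = 177
  Event 6 (restock 15): 177 + 15 = 192
  Event 7 (sale 7): sell min(7,192)=7. stock: 192 - 7 = 185. total_sold = 7
  Event 8 (sale 4): sell min(4,185)=4. stock: 185 - 4 = 181. total_sold = 11
  Event 9 (sale 20): sell min(20,181)=20. stock: 181 - 20 = 161. total_sold = 31
  Event 10 (return 8): 161 + 8 = 169
  Event 11 (restock 9): 169 + 9 = 178
  Event 12 (sale 17): sell min(17,178)=17. stock: 178 - 17 = 161. total_sold = 48
  Event 13 (restock 24): 161 + 24 = 185
Final: stock = 185, total_sold = 48

Checking against threshold 6:
  After event 1: stock=76 > 6
  After event 2: stock=100 > 6
  After event 3: stock=133 > 6
  After event 4: stock=171 > 6
  After event 5: stock=177 > 6
  After event 6: stock=192 > 6
  After event 7: stock=185 > 6
  After event 8: stock=181 > 6
  After event 9: stock=161 > 6
  After event 10: stock=169 > 6
  After event 11: stock=178 > 6
  After event 12: stock=161 > 6
  After event 13: stock=185 > 6
Alert events: []. Count = 0

Answer: 0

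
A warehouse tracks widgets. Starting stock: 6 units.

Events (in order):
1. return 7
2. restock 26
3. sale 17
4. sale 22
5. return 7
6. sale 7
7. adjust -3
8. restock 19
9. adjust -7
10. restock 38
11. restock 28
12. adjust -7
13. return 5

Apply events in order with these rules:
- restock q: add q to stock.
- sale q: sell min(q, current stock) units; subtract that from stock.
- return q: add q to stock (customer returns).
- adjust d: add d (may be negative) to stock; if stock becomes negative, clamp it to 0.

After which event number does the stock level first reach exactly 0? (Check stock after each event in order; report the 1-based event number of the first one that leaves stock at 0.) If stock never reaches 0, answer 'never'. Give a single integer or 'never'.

Answer: 4

Derivation:
Processing events:
Start: stock = 6
  Event 1 (return 7): 6 + 7 = 13
  Event 2 (restock 26): 13 + 26 = 39
  Event 3 (sale 17): sell min(17,39)=17. stock: 39 - 17 = 22. total_sold = 17
  Event 4 (sale 22): sell min(22,22)=22. stock: 22 - 22 = 0. total_sold = 39
  Event 5 (return 7): 0 + 7 = 7
  Event 6 (sale 7): sell min(7,7)=7. stock: 7 - 7 = 0. total_sold = 46
  Event 7 (adjust -3): 0 + -3 = 0 (clamped to 0)
  Event 8 (restock 19): 0 + 19 = 19
  Event 9 (adjust -7): 19 + -7 = 12
  Event 10 (restock 38): 12 + 38 = 50
  Event 11 (restock 28): 50 + 28 = 78
  Event 12 (adjust -7): 78 + -7 = 71
  Event 13 (return 5): 71 + 5 = 76
Final: stock = 76, total_sold = 46

First zero at event 4.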